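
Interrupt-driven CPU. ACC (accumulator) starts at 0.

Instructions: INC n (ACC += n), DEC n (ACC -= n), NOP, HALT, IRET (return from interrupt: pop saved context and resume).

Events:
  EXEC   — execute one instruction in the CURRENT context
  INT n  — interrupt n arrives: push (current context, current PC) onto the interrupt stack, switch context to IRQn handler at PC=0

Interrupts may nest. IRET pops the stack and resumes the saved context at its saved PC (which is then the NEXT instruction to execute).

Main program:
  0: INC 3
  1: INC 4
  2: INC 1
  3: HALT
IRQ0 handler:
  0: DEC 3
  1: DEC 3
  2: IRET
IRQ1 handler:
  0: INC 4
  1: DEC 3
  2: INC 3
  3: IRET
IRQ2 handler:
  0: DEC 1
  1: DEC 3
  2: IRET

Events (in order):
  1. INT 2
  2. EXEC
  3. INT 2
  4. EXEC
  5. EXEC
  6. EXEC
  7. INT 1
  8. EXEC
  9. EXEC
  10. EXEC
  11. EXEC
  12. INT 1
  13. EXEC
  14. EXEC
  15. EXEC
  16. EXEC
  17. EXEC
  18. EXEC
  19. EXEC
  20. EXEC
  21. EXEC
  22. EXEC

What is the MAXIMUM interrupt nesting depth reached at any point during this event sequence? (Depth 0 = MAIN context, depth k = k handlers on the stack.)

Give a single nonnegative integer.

Event 1 (INT 2): INT 2 arrives: push (MAIN, PC=0), enter IRQ2 at PC=0 (depth now 1) [depth=1]
Event 2 (EXEC): [IRQ2] PC=0: DEC 1 -> ACC=-1 [depth=1]
Event 3 (INT 2): INT 2 arrives: push (IRQ2, PC=1), enter IRQ2 at PC=0 (depth now 2) [depth=2]
Event 4 (EXEC): [IRQ2] PC=0: DEC 1 -> ACC=-2 [depth=2]
Event 5 (EXEC): [IRQ2] PC=1: DEC 3 -> ACC=-5 [depth=2]
Event 6 (EXEC): [IRQ2] PC=2: IRET -> resume IRQ2 at PC=1 (depth now 1) [depth=1]
Event 7 (INT 1): INT 1 arrives: push (IRQ2, PC=1), enter IRQ1 at PC=0 (depth now 2) [depth=2]
Event 8 (EXEC): [IRQ1] PC=0: INC 4 -> ACC=-1 [depth=2]
Event 9 (EXEC): [IRQ1] PC=1: DEC 3 -> ACC=-4 [depth=2]
Event 10 (EXEC): [IRQ1] PC=2: INC 3 -> ACC=-1 [depth=2]
Event 11 (EXEC): [IRQ1] PC=3: IRET -> resume IRQ2 at PC=1 (depth now 1) [depth=1]
Event 12 (INT 1): INT 1 arrives: push (IRQ2, PC=1), enter IRQ1 at PC=0 (depth now 2) [depth=2]
Event 13 (EXEC): [IRQ1] PC=0: INC 4 -> ACC=3 [depth=2]
Event 14 (EXEC): [IRQ1] PC=1: DEC 3 -> ACC=0 [depth=2]
Event 15 (EXEC): [IRQ1] PC=2: INC 3 -> ACC=3 [depth=2]
Event 16 (EXEC): [IRQ1] PC=3: IRET -> resume IRQ2 at PC=1 (depth now 1) [depth=1]
Event 17 (EXEC): [IRQ2] PC=1: DEC 3 -> ACC=0 [depth=1]
Event 18 (EXEC): [IRQ2] PC=2: IRET -> resume MAIN at PC=0 (depth now 0) [depth=0]
Event 19 (EXEC): [MAIN] PC=0: INC 3 -> ACC=3 [depth=0]
Event 20 (EXEC): [MAIN] PC=1: INC 4 -> ACC=7 [depth=0]
Event 21 (EXEC): [MAIN] PC=2: INC 1 -> ACC=8 [depth=0]
Event 22 (EXEC): [MAIN] PC=3: HALT [depth=0]
Max depth observed: 2

Answer: 2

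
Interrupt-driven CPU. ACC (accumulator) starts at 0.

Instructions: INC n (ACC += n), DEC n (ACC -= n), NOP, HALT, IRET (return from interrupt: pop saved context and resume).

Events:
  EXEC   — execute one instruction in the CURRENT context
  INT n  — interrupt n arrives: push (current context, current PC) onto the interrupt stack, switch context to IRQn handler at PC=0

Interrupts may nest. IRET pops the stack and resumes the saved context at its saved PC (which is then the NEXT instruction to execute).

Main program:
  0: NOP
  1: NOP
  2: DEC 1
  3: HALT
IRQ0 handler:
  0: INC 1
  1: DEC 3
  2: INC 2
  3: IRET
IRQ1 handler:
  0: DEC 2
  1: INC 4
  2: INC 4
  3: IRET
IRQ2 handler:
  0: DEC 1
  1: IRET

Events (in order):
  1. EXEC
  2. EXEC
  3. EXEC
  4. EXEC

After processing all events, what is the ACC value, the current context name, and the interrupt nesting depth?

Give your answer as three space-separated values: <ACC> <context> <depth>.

Answer: -1 MAIN 0

Derivation:
Event 1 (EXEC): [MAIN] PC=0: NOP
Event 2 (EXEC): [MAIN] PC=1: NOP
Event 3 (EXEC): [MAIN] PC=2: DEC 1 -> ACC=-1
Event 4 (EXEC): [MAIN] PC=3: HALT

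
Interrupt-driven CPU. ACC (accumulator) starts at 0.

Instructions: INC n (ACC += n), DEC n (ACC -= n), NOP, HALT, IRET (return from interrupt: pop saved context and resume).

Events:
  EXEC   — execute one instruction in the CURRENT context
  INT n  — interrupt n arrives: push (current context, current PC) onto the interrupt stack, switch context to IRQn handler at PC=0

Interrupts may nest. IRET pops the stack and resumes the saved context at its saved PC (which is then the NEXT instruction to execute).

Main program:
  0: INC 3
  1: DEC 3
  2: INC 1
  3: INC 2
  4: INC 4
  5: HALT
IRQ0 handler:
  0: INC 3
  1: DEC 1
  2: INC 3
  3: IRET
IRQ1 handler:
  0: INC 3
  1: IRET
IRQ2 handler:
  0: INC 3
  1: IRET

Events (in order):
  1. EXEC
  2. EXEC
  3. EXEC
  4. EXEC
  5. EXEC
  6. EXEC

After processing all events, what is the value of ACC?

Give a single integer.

Event 1 (EXEC): [MAIN] PC=0: INC 3 -> ACC=3
Event 2 (EXEC): [MAIN] PC=1: DEC 3 -> ACC=0
Event 3 (EXEC): [MAIN] PC=2: INC 1 -> ACC=1
Event 4 (EXEC): [MAIN] PC=3: INC 2 -> ACC=3
Event 5 (EXEC): [MAIN] PC=4: INC 4 -> ACC=7
Event 6 (EXEC): [MAIN] PC=5: HALT

Answer: 7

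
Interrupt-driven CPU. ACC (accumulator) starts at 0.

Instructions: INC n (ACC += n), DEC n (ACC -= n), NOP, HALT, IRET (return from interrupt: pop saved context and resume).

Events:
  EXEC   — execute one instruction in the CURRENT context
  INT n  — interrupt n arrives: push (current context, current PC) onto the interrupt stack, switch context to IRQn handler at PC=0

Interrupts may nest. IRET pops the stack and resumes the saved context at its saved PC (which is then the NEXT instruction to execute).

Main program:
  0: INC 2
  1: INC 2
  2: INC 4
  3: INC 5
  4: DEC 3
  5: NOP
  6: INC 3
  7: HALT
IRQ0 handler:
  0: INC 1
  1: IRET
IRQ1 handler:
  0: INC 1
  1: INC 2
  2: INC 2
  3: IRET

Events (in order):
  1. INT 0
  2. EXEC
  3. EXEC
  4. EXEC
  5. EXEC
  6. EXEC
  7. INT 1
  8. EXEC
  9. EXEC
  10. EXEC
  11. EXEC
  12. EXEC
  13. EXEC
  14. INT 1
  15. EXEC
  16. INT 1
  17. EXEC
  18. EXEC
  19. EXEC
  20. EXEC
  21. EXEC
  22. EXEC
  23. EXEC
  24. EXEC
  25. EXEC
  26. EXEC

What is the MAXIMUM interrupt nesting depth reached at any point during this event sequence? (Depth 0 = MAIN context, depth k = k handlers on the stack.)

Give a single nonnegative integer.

Event 1 (INT 0): INT 0 arrives: push (MAIN, PC=0), enter IRQ0 at PC=0 (depth now 1) [depth=1]
Event 2 (EXEC): [IRQ0] PC=0: INC 1 -> ACC=1 [depth=1]
Event 3 (EXEC): [IRQ0] PC=1: IRET -> resume MAIN at PC=0 (depth now 0) [depth=0]
Event 4 (EXEC): [MAIN] PC=0: INC 2 -> ACC=3 [depth=0]
Event 5 (EXEC): [MAIN] PC=1: INC 2 -> ACC=5 [depth=0]
Event 6 (EXEC): [MAIN] PC=2: INC 4 -> ACC=9 [depth=0]
Event 7 (INT 1): INT 1 arrives: push (MAIN, PC=3), enter IRQ1 at PC=0 (depth now 1) [depth=1]
Event 8 (EXEC): [IRQ1] PC=0: INC 1 -> ACC=10 [depth=1]
Event 9 (EXEC): [IRQ1] PC=1: INC 2 -> ACC=12 [depth=1]
Event 10 (EXEC): [IRQ1] PC=2: INC 2 -> ACC=14 [depth=1]
Event 11 (EXEC): [IRQ1] PC=3: IRET -> resume MAIN at PC=3 (depth now 0) [depth=0]
Event 12 (EXEC): [MAIN] PC=3: INC 5 -> ACC=19 [depth=0]
Event 13 (EXEC): [MAIN] PC=4: DEC 3 -> ACC=16 [depth=0]
Event 14 (INT 1): INT 1 arrives: push (MAIN, PC=5), enter IRQ1 at PC=0 (depth now 1) [depth=1]
Event 15 (EXEC): [IRQ1] PC=0: INC 1 -> ACC=17 [depth=1]
Event 16 (INT 1): INT 1 arrives: push (IRQ1, PC=1), enter IRQ1 at PC=0 (depth now 2) [depth=2]
Event 17 (EXEC): [IRQ1] PC=0: INC 1 -> ACC=18 [depth=2]
Event 18 (EXEC): [IRQ1] PC=1: INC 2 -> ACC=20 [depth=2]
Event 19 (EXEC): [IRQ1] PC=2: INC 2 -> ACC=22 [depth=2]
Event 20 (EXEC): [IRQ1] PC=3: IRET -> resume IRQ1 at PC=1 (depth now 1) [depth=1]
Event 21 (EXEC): [IRQ1] PC=1: INC 2 -> ACC=24 [depth=1]
Event 22 (EXEC): [IRQ1] PC=2: INC 2 -> ACC=26 [depth=1]
Event 23 (EXEC): [IRQ1] PC=3: IRET -> resume MAIN at PC=5 (depth now 0) [depth=0]
Event 24 (EXEC): [MAIN] PC=5: NOP [depth=0]
Event 25 (EXEC): [MAIN] PC=6: INC 3 -> ACC=29 [depth=0]
Event 26 (EXEC): [MAIN] PC=7: HALT [depth=0]
Max depth observed: 2

Answer: 2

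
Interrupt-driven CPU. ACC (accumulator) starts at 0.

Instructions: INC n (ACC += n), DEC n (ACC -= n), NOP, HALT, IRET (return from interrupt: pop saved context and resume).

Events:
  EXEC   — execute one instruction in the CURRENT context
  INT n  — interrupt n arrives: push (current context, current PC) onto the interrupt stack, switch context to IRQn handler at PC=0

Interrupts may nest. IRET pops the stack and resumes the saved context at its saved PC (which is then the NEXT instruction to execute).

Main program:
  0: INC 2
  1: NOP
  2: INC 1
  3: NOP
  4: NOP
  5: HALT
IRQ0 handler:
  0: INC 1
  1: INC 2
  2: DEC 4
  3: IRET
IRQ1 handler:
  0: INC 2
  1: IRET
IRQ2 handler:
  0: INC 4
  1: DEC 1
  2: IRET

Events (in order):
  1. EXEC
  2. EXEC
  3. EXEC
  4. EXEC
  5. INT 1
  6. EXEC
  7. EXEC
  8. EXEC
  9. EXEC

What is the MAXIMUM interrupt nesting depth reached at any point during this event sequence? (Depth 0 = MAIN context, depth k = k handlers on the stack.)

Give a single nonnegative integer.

Answer: 1

Derivation:
Event 1 (EXEC): [MAIN] PC=0: INC 2 -> ACC=2 [depth=0]
Event 2 (EXEC): [MAIN] PC=1: NOP [depth=0]
Event 3 (EXEC): [MAIN] PC=2: INC 1 -> ACC=3 [depth=0]
Event 4 (EXEC): [MAIN] PC=3: NOP [depth=0]
Event 5 (INT 1): INT 1 arrives: push (MAIN, PC=4), enter IRQ1 at PC=0 (depth now 1) [depth=1]
Event 6 (EXEC): [IRQ1] PC=0: INC 2 -> ACC=5 [depth=1]
Event 7 (EXEC): [IRQ1] PC=1: IRET -> resume MAIN at PC=4 (depth now 0) [depth=0]
Event 8 (EXEC): [MAIN] PC=4: NOP [depth=0]
Event 9 (EXEC): [MAIN] PC=5: HALT [depth=0]
Max depth observed: 1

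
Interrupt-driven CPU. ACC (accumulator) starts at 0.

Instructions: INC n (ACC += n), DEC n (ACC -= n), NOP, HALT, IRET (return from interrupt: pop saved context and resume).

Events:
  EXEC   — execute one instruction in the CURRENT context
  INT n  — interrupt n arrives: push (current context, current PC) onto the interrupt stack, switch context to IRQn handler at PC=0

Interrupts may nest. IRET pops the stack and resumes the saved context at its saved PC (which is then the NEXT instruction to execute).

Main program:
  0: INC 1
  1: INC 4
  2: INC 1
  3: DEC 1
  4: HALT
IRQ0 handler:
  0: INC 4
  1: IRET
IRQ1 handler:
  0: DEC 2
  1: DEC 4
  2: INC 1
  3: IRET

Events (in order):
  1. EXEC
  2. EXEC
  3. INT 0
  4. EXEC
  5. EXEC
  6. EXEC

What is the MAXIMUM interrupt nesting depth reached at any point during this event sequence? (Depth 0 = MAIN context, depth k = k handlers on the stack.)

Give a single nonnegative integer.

Answer: 1

Derivation:
Event 1 (EXEC): [MAIN] PC=0: INC 1 -> ACC=1 [depth=0]
Event 2 (EXEC): [MAIN] PC=1: INC 4 -> ACC=5 [depth=0]
Event 3 (INT 0): INT 0 arrives: push (MAIN, PC=2), enter IRQ0 at PC=0 (depth now 1) [depth=1]
Event 4 (EXEC): [IRQ0] PC=0: INC 4 -> ACC=9 [depth=1]
Event 5 (EXEC): [IRQ0] PC=1: IRET -> resume MAIN at PC=2 (depth now 0) [depth=0]
Event 6 (EXEC): [MAIN] PC=2: INC 1 -> ACC=10 [depth=0]
Max depth observed: 1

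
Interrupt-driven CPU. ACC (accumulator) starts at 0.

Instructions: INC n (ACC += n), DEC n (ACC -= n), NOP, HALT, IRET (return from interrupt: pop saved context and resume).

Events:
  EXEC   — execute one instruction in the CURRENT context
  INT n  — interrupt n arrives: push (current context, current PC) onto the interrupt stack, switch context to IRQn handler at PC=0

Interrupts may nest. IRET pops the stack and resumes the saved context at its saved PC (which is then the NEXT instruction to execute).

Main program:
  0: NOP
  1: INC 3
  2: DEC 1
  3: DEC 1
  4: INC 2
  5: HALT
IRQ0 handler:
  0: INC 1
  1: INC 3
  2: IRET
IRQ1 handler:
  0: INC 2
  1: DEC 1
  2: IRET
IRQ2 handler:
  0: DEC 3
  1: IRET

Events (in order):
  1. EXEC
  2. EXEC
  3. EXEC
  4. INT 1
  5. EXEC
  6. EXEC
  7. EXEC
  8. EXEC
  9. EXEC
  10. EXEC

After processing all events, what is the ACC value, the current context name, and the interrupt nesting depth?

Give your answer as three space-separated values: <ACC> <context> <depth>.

Answer: 4 MAIN 0

Derivation:
Event 1 (EXEC): [MAIN] PC=0: NOP
Event 2 (EXEC): [MAIN] PC=1: INC 3 -> ACC=3
Event 3 (EXEC): [MAIN] PC=2: DEC 1 -> ACC=2
Event 4 (INT 1): INT 1 arrives: push (MAIN, PC=3), enter IRQ1 at PC=0 (depth now 1)
Event 5 (EXEC): [IRQ1] PC=0: INC 2 -> ACC=4
Event 6 (EXEC): [IRQ1] PC=1: DEC 1 -> ACC=3
Event 7 (EXEC): [IRQ1] PC=2: IRET -> resume MAIN at PC=3 (depth now 0)
Event 8 (EXEC): [MAIN] PC=3: DEC 1 -> ACC=2
Event 9 (EXEC): [MAIN] PC=4: INC 2 -> ACC=4
Event 10 (EXEC): [MAIN] PC=5: HALT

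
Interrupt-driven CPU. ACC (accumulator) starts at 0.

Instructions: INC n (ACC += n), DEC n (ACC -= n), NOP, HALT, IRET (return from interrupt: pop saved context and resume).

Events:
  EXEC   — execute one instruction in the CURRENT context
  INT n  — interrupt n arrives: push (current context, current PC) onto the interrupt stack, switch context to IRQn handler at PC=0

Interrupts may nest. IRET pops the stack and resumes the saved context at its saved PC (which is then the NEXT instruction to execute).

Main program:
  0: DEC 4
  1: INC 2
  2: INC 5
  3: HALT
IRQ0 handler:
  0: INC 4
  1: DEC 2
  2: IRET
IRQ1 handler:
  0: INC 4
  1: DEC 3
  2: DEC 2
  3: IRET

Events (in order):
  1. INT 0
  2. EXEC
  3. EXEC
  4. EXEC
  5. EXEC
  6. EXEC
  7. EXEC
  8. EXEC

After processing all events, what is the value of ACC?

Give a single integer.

Event 1 (INT 0): INT 0 arrives: push (MAIN, PC=0), enter IRQ0 at PC=0 (depth now 1)
Event 2 (EXEC): [IRQ0] PC=0: INC 4 -> ACC=4
Event 3 (EXEC): [IRQ0] PC=1: DEC 2 -> ACC=2
Event 4 (EXEC): [IRQ0] PC=2: IRET -> resume MAIN at PC=0 (depth now 0)
Event 5 (EXEC): [MAIN] PC=0: DEC 4 -> ACC=-2
Event 6 (EXEC): [MAIN] PC=1: INC 2 -> ACC=0
Event 7 (EXEC): [MAIN] PC=2: INC 5 -> ACC=5
Event 8 (EXEC): [MAIN] PC=3: HALT

Answer: 5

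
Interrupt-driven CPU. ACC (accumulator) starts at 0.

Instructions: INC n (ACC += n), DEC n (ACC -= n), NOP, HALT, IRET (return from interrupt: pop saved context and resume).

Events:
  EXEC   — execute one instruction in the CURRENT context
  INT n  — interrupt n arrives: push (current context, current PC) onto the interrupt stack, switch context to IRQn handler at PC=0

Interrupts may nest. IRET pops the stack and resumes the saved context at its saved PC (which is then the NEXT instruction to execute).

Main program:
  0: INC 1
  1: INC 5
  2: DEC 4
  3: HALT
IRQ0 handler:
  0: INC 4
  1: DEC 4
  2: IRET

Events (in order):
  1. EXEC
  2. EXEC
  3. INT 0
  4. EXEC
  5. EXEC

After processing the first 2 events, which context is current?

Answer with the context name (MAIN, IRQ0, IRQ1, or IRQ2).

Answer: MAIN

Derivation:
Event 1 (EXEC): [MAIN] PC=0: INC 1 -> ACC=1
Event 2 (EXEC): [MAIN] PC=1: INC 5 -> ACC=6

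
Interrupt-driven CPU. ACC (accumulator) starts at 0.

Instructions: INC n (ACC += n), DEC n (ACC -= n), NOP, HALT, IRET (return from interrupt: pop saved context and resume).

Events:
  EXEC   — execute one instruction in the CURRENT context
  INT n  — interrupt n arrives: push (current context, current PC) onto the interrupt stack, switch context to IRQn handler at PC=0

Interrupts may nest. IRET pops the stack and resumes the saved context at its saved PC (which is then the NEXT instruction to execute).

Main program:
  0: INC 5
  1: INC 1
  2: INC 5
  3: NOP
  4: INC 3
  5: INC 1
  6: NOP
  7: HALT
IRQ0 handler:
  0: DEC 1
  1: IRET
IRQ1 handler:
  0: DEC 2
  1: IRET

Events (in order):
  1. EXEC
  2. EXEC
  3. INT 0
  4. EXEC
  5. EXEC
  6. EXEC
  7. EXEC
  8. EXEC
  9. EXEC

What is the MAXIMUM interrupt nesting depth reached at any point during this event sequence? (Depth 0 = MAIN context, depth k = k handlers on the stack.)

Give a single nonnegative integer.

Event 1 (EXEC): [MAIN] PC=0: INC 5 -> ACC=5 [depth=0]
Event 2 (EXEC): [MAIN] PC=1: INC 1 -> ACC=6 [depth=0]
Event 3 (INT 0): INT 0 arrives: push (MAIN, PC=2), enter IRQ0 at PC=0 (depth now 1) [depth=1]
Event 4 (EXEC): [IRQ0] PC=0: DEC 1 -> ACC=5 [depth=1]
Event 5 (EXEC): [IRQ0] PC=1: IRET -> resume MAIN at PC=2 (depth now 0) [depth=0]
Event 6 (EXEC): [MAIN] PC=2: INC 5 -> ACC=10 [depth=0]
Event 7 (EXEC): [MAIN] PC=3: NOP [depth=0]
Event 8 (EXEC): [MAIN] PC=4: INC 3 -> ACC=13 [depth=0]
Event 9 (EXEC): [MAIN] PC=5: INC 1 -> ACC=14 [depth=0]
Max depth observed: 1

Answer: 1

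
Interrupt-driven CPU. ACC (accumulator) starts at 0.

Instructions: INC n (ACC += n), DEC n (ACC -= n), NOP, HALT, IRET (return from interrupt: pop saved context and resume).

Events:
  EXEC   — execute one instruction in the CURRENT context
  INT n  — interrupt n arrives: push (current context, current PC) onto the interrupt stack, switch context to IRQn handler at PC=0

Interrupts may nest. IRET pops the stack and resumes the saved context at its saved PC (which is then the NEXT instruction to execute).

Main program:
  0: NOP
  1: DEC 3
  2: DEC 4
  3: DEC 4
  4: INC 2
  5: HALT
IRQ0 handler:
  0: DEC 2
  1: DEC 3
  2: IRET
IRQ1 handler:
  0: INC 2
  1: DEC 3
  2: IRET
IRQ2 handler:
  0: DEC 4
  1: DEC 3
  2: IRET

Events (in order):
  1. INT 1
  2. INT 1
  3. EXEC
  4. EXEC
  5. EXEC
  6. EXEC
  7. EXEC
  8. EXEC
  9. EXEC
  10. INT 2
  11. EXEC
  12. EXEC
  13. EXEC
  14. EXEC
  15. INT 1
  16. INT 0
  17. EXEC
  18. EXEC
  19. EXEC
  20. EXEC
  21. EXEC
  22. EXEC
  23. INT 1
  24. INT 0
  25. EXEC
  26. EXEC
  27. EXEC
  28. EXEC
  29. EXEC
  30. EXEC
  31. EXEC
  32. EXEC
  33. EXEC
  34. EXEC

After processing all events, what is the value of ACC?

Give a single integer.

Event 1 (INT 1): INT 1 arrives: push (MAIN, PC=0), enter IRQ1 at PC=0 (depth now 1)
Event 2 (INT 1): INT 1 arrives: push (IRQ1, PC=0), enter IRQ1 at PC=0 (depth now 2)
Event 3 (EXEC): [IRQ1] PC=0: INC 2 -> ACC=2
Event 4 (EXEC): [IRQ1] PC=1: DEC 3 -> ACC=-1
Event 5 (EXEC): [IRQ1] PC=2: IRET -> resume IRQ1 at PC=0 (depth now 1)
Event 6 (EXEC): [IRQ1] PC=0: INC 2 -> ACC=1
Event 7 (EXEC): [IRQ1] PC=1: DEC 3 -> ACC=-2
Event 8 (EXEC): [IRQ1] PC=2: IRET -> resume MAIN at PC=0 (depth now 0)
Event 9 (EXEC): [MAIN] PC=0: NOP
Event 10 (INT 2): INT 2 arrives: push (MAIN, PC=1), enter IRQ2 at PC=0 (depth now 1)
Event 11 (EXEC): [IRQ2] PC=0: DEC 4 -> ACC=-6
Event 12 (EXEC): [IRQ2] PC=1: DEC 3 -> ACC=-9
Event 13 (EXEC): [IRQ2] PC=2: IRET -> resume MAIN at PC=1 (depth now 0)
Event 14 (EXEC): [MAIN] PC=1: DEC 3 -> ACC=-12
Event 15 (INT 1): INT 1 arrives: push (MAIN, PC=2), enter IRQ1 at PC=0 (depth now 1)
Event 16 (INT 0): INT 0 arrives: push (IRQ1, PC=0), enter IRQ0 at PC=0 (depth now 2)
Event 17 (EXEC): [IRQ0] PC=0: DEC 2 -> ACC=-14
Event 18 (EXEC): [IRQ0] PC=1: DEC 3 -> ACC=-17
Event 19 (EXEC): [IRQ0] PC=2: IRET -> resume IRQ1 at PC=0 (depth now 1)
Event 20 (EXEC): [IRQ1] PC=0: INC 2 -> ACC=-15
Event 21 (EXEC): [IRQ1] PC=1: DEC 3 -> ACC=-18
Event 22 (EXEC): [IRQ1] PC=2: IRET -> resume MAIN at PC=2 (depth now 0)
Event 23 (INT 1): INT 1 arrives: push (MAIN, PC=2), enter IRQ1 at PC=0 (depth now 1)
Event 24 (INT 0): INT 0 arrives: push (IRQ1, PC=0), enter IRQ0 at PC=0 (depth now 2)
Event 25 (EXEC): [IRQ0] PC=0: DEC 2 -> ACC=-20
Event 26 (EXEC): [IRQ0] PC=1: DEC 3 -> ACC=-23
Event 27 (EXEC): [IRQ0] PC=2: IRET -> resume IRQ1 at PC=0 (depth now 1)
Event 28 (EXEC): [IRQ1] PC=0: INC 2 -> ACC=-21
Event 29 (EXEC): [IRQ1] PC=1: DEC 3 -> ACC=-24
Event 30 (EXEC): [IRQ1] PC=2: IRET -> resume MAIN at PC=2 (depth now 0)
Event 31 (EXEC): [MAIN] PC=2: DEC 4 -> ACC=-28
Event 32 (EXEC): [MAIN] PC=3: DEC 4 -> ACC=-32
Event 33 (EXEC): [MAIN] PC=4: INC 2 -> ACC=-30
Event 34 (EXEC): [MAIN] PC=5: HALT

Answer: -30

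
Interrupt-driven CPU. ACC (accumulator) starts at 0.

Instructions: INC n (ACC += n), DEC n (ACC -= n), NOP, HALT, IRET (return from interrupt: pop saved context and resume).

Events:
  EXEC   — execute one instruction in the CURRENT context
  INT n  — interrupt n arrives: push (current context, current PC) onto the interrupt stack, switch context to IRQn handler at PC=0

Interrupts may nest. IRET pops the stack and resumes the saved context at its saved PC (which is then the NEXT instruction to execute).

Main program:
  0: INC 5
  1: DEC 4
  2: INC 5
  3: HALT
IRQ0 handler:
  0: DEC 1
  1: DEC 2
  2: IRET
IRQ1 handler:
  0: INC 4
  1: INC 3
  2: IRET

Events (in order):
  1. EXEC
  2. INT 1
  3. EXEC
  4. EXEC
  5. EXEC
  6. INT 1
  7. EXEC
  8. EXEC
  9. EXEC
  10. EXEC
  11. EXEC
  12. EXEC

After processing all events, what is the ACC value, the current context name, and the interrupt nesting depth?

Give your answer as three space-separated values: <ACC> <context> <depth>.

Event 1 (EXEC): [MAIN] PC=0: INC 5 -> ACC=5
Event 2 (INT 1): INT 1 arrives: push (MAIN, PC=1), enter IRQ1 at PC=0 (depth now 1)
Event 3 (EXEC): [IRQ1] PC=0: INC 4 -> ACC=9
Event 4 (EXEC): [IRQ1] PC=1: INC 3 -> ACC=12
Event 5 (EXEC): [IRQ1] PC=2: IRET -> resume MAIN at PC=1 (depth now 0)
Event 6 (INT 1): INT 1 arrives: push (MAIN, PC=1), enter IRQ1 at PC=0 (depth now 1)
Event 7 (EXEC): [IRQ1] PC=0: INC 4 -> ACC=16
Event 8 (EXEC): [IRQ1] PC=1: INC 3 -> ACC=19
Event 9 (EXEC): [IRQ1] PC=2: IRET -> resume MAIN at PC=1 (depth now 0)
Event 10 (EXEC): [MAIN] PC=1: DEC 4 -> ACC=15
Event 11 (EXEC): [MAIN] PC=2: INC 5 -> ACC=20
Event 12 (EXEC): [MAIN] PC=3: HALT

Answer: 20 MAIN 0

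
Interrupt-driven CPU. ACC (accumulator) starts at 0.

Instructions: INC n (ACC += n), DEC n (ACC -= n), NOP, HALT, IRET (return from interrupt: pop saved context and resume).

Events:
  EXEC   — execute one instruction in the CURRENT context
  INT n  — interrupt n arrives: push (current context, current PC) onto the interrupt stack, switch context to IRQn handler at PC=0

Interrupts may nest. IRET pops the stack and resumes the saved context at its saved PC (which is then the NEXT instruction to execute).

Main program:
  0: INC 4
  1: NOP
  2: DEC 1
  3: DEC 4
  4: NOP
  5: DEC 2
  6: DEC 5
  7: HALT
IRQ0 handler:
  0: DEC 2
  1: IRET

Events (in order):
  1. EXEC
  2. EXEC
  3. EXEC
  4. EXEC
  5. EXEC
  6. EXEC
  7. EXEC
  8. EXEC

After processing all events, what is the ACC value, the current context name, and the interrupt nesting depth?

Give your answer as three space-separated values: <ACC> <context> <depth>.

Answer: -8 MAIN 0

Derivation:
Event 1 (EXEC): [MAIN] PC=0: INC 4 -> ACC=4
Event 2 (EXEC): [MAIN] PC=1: NOP
Event 3 (EXEC): [MAIN] PC=2: DEC 1 -> ACC=3
Event 4 (EXEC): [MAIN] PC=3: DEC 4 -> ACC=-1
Event 5 (EXEC): [MAIN] PC=4: NOP
Event 6 (EXEC): [MAIN] PC=5: DEC 2 -> ACC=-3
Event 7 (EXEC): [MAIN] PC=6: DEC 5 -> ACC=-8
Event 8 (EXEC): [MAIN] PC=7: HALT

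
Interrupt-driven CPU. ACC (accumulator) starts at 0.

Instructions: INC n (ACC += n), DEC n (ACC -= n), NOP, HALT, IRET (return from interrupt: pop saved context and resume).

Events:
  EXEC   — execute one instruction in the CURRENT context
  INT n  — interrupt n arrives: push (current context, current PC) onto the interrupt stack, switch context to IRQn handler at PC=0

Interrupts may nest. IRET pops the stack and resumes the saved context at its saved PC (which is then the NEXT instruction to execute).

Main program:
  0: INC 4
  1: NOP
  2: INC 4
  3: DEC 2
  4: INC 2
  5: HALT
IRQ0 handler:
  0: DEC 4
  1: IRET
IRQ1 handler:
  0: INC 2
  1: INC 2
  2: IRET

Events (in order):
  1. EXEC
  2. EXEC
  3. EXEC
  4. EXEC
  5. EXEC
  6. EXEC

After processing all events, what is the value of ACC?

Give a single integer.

Event 1 (EXEC): [MAIN] PC=0: INC 4 -> ACC=4
Event 2 (EXEC): [MAIN] PC=1: NOP
Event 3 (EXEC): [MAIN] PC=2: INC 4 -> ACC=8
Event 4 (EXEC): [MAIN] PC=3: DEC 2 -> ACC=6
Event 5 (EXEC): [MAIN] PC=4: INC 2 -> ACC=8
Event 6 (EXEC): [MAIN] PC=5: HALT

Answer: 8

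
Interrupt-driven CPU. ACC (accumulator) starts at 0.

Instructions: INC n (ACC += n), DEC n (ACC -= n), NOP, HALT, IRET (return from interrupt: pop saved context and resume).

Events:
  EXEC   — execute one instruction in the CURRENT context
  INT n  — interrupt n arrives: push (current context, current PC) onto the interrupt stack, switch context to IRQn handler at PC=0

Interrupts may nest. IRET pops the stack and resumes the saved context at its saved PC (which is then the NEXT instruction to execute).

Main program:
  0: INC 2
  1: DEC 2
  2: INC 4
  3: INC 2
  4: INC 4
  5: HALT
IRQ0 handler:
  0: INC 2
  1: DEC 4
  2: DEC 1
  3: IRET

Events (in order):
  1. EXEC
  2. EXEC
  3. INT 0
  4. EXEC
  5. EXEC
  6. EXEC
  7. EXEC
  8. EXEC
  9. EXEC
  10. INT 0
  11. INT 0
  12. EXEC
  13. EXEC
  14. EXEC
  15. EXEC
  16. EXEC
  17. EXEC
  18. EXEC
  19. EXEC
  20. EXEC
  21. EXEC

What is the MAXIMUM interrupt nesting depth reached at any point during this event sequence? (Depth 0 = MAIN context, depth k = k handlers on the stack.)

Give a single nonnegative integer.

Event 1 (EXEC): [MAIN] PC=0: INC 2 -> ACC=2 [depth=0]
Event 2 (EXEC): [MAIN] PC=1: DEC 2 -> ACC=0 [depth=0]
Event 3 (INT 0): INT 0 arrives: push (MAIN, PC=2), enter IRQ0 at PC=0 (depth now 1) [depth=1]
Event 4 (EXEC): [IRQ0] PC=0: INC 2 -> ACC=2 [depth=1]
Event 5 (EXEC): [IRQ0] PC=1: DEC 4 -> ACC=-2 [depth=1]
Event 6 (EXEC): [IRQ0] PC=2: DEC 1 -> ACC=-3 [depth=1]
Event 7 (EXEC): [IRQ0] PC=3: IRET -> resume MAIN at PC=2 (depth now 0) [depth=0]
Event 8 (EXEC): [MAIN] PC=2: INC 4 -> ACC=1 [depth=0]
Event 9 (EXEC): [MAIN] PC=3: INC 2 -> ACC=3 [depth=0]
Event 10 (INT 0): INT 0 arrives: push (MAIN, PC=4), enter IRQ0 at PC=0 (depth now 1) [depth=1]
Event 11 (INT 0): INT 0 arrives: push (IRQ0, PC=0), enter IRQ0 at PC=0 (depth now 2) [depth=2]
Event 12 (EXEC): [IRQ0] PC=0: INC 2 -> ACC=5 [depth=2]
Event 13 (EXEC): [IRQ0] PC=1: DEC 4 -> ACC=1 [depth=2]
Event 14 (EXEC): [IRQ0] PC=2: DEC 1 -> ACC=0 [depth=2]
Event 15 (EXEC): [IRQ0] PC=3: IRET -> resume IRQ0 at PC=0 (depth now 1) [depth=1]
Event 16 (EXEC): [IRQ0] PC=0: INC 2 -> ACC=2 [depth=1]
Event 17 (EXEC): [IRQ0] PC=1: DEC 4 -> ACC=-2 [depth=1]
Event 18 (EXEC): [IRQ0] PC=2: DEC 1 -> ACC=-3 [depth=1]
Event 19 (EXEC): [IRQ0] PC=3: IRET -> resume MAIN at PC=4 (depth now 0) [depth=0]
Event 20 (EXEC): [MAIN] PC=4: INC 4 -> ACC=1 [depth=0]
Event 21 (EXEC): [MAIN] PC=5: HALT [depth=0]
Max depth observed: 2

Answer: 2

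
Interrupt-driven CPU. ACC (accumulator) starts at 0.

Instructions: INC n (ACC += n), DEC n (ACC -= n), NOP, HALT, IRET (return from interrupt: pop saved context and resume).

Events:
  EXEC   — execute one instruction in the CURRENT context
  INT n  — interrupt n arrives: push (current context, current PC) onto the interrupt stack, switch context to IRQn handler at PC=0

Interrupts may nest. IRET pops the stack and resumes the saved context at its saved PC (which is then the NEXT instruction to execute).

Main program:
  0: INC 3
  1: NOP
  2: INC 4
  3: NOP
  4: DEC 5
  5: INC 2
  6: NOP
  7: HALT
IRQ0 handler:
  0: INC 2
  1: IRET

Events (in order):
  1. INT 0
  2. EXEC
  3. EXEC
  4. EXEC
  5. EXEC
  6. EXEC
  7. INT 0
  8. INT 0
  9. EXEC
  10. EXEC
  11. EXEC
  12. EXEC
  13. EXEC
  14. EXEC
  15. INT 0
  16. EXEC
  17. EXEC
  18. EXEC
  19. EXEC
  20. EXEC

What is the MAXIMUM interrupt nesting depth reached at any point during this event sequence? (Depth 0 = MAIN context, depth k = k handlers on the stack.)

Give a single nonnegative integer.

Event 1 (INT 0): INT 0 arrives: push (MAIN, PC=0), enter IRQ0 at PC=0 (depth now 1) [depth=1]
Event 2 (EXEC): [IRQ0] PC=0: INC 2 -> ACC=2 [depth=1]
Event 3 (EXEC): [IRQ0] PC=1: IRET -> resume MAIN at PC=0 (depth now 0) [depth=0]
Event 4 (EXEC): [MAIN] PC=0: INC 3 -> ACC=5 [depth=0]
Event 5 (EXEC): [MAIN] PC=1: NOP [depth=0]
Event 6 (EXEC): [MAIN] PC=2: INC 4 -> ACC=9 [depth=0]
Event 7 (INT 0): INT 0 arrives: push (MAIN, PC=3), enter IRQ0 at PC=0 (depth now 1) [depth=1]
Event 8 (INT 0): INT 0 arrives: push (IRQ0, PC=0), enter IRQ0 at PC=0 (depth now 2) [depth=2]
Event 9 (EXEC): [IRQ0] PC=0: INC 2 -> ACC=11 [depth=2]
Event 10 (EXEC): [IRQ0] PC=1: IRET -> resume IRQ0 at PC=0 (depth now 1) [depth=1]
Event 11 (EXEC): [IRQ0] PC=0: INC 2 -> ACC=13 [depth=1]
Event 12 (EXEC): [IRQ0] PC=1: IRET -> resume MAIN at PC=3 (depth now 0) [depth=0]
Event 13 (EXEC): [MAIN] PC=3: NOP [depth=0]
Event 14 (EXEC): [MAIN] PC=4: DEC 5 -> ACC=8 [depth=0]
Event 15 (INT 0): INT 0 arrives: push (MAIN, PC=5), enter IRQ0 at PC=0 (depth now 1) [depth=1]
Event 16 (EXEC): [IRQ0] PC=0: INC 2 -> ACC=10 [depth=1]
Event 17 (EXEC): [IRQ0] PC=1: IRET -> resume MAIN at PC=5 (depth now 0) [depth=0]
Event 18 (EXEC): [MAIN] PC=5: INC 2 -> ACC=12 [depth=0]
Event 19 (EXEC): [MAIN] PC=6: NOP [depth=0]
Event 20 (EXEC): [MAIN] PC=7: HALT [depth=0]
Max depth observed: 2

Answer: 2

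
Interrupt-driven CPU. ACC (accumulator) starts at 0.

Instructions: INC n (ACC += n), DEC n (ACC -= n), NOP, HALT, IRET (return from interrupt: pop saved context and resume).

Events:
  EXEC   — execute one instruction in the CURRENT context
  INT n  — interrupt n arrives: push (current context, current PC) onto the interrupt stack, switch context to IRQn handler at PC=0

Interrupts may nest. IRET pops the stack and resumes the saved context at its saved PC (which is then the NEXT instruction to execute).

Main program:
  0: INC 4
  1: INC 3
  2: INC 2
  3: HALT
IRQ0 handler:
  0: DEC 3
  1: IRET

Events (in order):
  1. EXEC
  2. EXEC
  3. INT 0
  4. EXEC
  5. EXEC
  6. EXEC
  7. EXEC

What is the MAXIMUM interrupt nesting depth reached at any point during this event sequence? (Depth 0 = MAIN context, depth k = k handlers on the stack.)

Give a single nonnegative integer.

Answer: 1

Derivation:
Event 1 (EXEC): [MAIN] PC=0: INC 4 -> ACC=4 [depth=0]
Event 2 (EXEC): [MAIN] PC=1: INC 3 -> ACC=7 [depth=0]
Event 3 (INT 0): INT 0 arrives: push (MAIN, PC=2), enter IRQ0 at PC=0 (depth now 1) [depth=1]
Event 4 (EXEC): [IRQ0] PC=0: DEC 3 -> ACC=4 [depth=1]
Event 5 (EXEC): [IRQ0] PC=1: IRET -> resume MAIN at PC=2 (depth now 0) [depth=0]
Event 6 (EXEC): [MAIN] PC=2: INC 2 -> ACC=6 [depth=0]
Event 7 (EXEC): [MAIN] PC=3: HALT [depth=0]
Max depth observed: 1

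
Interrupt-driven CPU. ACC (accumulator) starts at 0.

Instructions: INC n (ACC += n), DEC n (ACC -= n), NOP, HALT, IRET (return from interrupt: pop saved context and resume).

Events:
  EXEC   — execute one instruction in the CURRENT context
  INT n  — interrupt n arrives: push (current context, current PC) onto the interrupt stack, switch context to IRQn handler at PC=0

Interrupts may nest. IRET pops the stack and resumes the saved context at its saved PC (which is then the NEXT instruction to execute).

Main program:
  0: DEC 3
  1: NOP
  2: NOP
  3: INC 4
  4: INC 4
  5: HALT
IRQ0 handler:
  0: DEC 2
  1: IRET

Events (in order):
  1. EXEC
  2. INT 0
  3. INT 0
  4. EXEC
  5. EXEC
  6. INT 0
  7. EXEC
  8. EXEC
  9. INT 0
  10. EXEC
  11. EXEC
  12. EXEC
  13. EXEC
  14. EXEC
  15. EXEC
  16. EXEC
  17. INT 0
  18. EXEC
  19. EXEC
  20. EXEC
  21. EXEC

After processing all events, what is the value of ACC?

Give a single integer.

Event 1 (EXEC): [MAIN] PC=0: DEC 3 -> ACC=-3
Event 2 (INT 0): INT 0 arrives: push (MAIN, PC=1), enter IRQ0 at PC=0 (depth now 1)
Event 3 (INT 0): INT 0 arrives: push (IRQ0, PC=0), enter IRQ0 at PC=0 (depth now 2)
Event 4 (EXEC): [IRQ0] PC=0: DEC 2 -> ACC=-5
Event 5 (EXEC): [IRQ0] PC=1: IRET -> resume IRQ0 at PC=0 (depth now 1)
Event 6 (INT 0): INT 0 arrives: push (IRQ0, PC=0), enter IRQ0 at PC=0 (depth now 2)
Event 7 (EXEC): [IRQ0] PC=0: DEC 2 -> ACC=-7
Event 8 (EXEC): [IRQ0] PC=1: IRET -> resume IRQ0 at PC=0 (depth now 1)
Event 9 (INT 0): INT 0 arrives: push (IRQ0, PC=0), enter IRQ0 at PC=0 (depth now 2)
Event 10 (EXEC): [IRQ0] PC=0: DEC 2 -> ACC=-9
Event 11 (EXEC): [IRQ0] PC=1: IRET -> resume IRQ0 at PC=0 (depth now 1)
Event 12 (EXEC): [IRQ0] PC=0: DEC 2 -> ACC=-11
Event 13 (EXEC): [IRQ0] PC=1: IRET -> resume MAIN at PC=1 (depth now 0)
Event 14 (EXEC): [MAIN] PC=1: NOP
Event 15 (EXEC): [MAIN] PC=2: NOP
Event 16 (EXEC): [MAIN] PC=3: INC 4 -> ACC=-7
Event 17 (INT 0): INT 0 arrives: push (MAIN, PC=4), enter IRQ0 at PC=0 (depth now 1)
Event 18 (EXEC): [IRQ0] PC=0: DEC 2 -> ACC=-9
Event 19 (EXEC): [IRQ0] PC=1: IRET -> resume MAIN at PC=4 (depth now 0)
Event 20 (EXEC): [MAIN] PC=4: INC 4 -> ACC=-5
Event 21 (EXEC): [MAIN] PC=5: HALT

Answer: -5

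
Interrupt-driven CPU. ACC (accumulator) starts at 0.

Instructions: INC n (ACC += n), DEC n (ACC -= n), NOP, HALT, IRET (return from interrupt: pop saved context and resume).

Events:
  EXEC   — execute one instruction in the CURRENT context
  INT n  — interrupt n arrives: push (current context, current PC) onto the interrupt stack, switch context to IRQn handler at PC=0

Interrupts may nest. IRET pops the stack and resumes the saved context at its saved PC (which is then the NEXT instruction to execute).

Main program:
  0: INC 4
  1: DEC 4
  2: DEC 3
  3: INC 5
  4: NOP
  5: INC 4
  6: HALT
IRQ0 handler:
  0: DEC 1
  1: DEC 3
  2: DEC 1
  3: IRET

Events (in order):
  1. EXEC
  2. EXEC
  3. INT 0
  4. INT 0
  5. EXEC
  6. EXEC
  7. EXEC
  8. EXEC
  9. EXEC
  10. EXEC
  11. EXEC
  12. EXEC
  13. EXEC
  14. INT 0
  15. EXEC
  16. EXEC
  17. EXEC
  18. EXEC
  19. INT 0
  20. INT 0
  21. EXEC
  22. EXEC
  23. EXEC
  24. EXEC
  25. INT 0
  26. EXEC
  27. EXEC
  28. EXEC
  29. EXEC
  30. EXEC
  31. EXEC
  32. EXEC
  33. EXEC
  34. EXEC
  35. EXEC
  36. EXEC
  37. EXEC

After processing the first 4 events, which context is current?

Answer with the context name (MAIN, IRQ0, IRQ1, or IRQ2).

Answer: IRQ0

Derivation:
Event 1 (EXEC): [MAIN] PC=0: INC 4 -> ACC=4
Event 2 (EXEC): [MAIN] PC=1: DEC 4 -> ACC=0
Event 3 (INT 0): INT 0 arrives: push (MAIN, PC=2), enter IRQ0 at PC=0 (depth now 1)
Event 4 (INT 0): INT 0 arrives: push (IRQ0, PC=0), enter IRQ0 at PC=0 (depth now 2)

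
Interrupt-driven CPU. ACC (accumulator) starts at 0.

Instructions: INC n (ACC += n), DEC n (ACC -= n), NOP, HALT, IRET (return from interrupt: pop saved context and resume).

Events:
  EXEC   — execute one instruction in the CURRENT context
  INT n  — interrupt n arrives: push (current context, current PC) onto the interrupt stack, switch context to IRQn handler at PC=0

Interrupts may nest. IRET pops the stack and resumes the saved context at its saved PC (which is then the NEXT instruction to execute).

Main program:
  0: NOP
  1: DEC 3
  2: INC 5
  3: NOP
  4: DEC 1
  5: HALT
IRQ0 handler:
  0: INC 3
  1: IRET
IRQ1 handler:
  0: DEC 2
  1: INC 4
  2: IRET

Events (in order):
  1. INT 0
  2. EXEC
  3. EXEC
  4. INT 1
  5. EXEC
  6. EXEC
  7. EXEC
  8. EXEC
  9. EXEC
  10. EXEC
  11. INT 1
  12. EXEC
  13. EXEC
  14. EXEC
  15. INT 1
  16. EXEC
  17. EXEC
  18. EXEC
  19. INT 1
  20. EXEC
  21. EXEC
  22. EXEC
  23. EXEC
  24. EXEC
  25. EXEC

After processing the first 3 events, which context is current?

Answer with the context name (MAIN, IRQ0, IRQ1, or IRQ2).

Answer: MAIN

Derivation:
Event 1 (INT 0): INT 0 arrives: push (MAIN, PC=0), enter IRQ0 at PC=0 (depth now 1)
Event 2 (EXEC): [IRQ0] PC=0: INC 3 -> ACC=3
Event 3 (EXEC): [IRQ0] PC=1: IRET -> resume MAIN at PC=0 (depth now 0)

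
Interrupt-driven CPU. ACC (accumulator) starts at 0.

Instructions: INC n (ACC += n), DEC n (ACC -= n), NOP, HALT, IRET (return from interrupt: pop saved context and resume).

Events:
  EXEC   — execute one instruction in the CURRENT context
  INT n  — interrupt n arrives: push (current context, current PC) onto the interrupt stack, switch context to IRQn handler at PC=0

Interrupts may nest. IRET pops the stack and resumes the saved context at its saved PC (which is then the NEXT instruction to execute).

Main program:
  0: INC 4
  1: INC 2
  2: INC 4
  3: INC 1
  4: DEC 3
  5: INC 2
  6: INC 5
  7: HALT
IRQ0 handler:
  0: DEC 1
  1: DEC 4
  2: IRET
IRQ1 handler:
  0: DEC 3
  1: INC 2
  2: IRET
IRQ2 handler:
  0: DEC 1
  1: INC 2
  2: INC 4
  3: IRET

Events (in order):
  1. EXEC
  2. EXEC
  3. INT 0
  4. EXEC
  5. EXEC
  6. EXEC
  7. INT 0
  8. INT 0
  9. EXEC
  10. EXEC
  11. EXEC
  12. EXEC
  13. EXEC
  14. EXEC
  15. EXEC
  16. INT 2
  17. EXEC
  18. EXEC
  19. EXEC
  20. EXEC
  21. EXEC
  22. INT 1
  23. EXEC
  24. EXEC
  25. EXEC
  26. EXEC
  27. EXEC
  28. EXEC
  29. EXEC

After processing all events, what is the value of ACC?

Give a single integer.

Answer: 4

Derivation:
Event 1 (EXEC): [MAIN] PC=0: INC 4 -> ACC=4
Event 2 (EXEC): [MAIN] PC=1: INC 2 -> ACC=6
Event 3 (INT 0): INT 0 arrives: push (MAIN, PC=2), enter IRQ0 at PC=0 (depth now 1)
Event 4 (EXEC): [IRQ0] PC=0: DEC 1 -> ACC=5
Event 5 (EXEC): [IRQ0] PC=1: DEC 4 -> ACC=1
Event 6 (EXEC): [IRQ0] PC=2: IRET -> resume MAIN at PC=2 (depth now 0)
Event 7 (INT 0): INT 0 arrives: push (MAIN, PC=2), enter IRQ0 at PC=0 (depth now 1)
Event 8 (INT 0): INT 0 arrives: push (IRQ0, PC=0), enter IRQ0 at PC=0 (depth now 2)
Event 9 (EXEC): [IRQ0] PC=0: DEC 1 -> ACC=0
Event 10 (EXEC): [IRQ0] PC=1: DEC 4 -> ACC=-4
Event 11 (EXEC): [IRQ0] PC=2: IRET -> resume IRQ0 at PC=0 (depth now 1)
Event 12 (EXEC): [IRQ0] PC=0: DEC 1 -> ACC=-5
Event 13 (EXEC): [IRQ0] PC=1: DEC 4 -> ACC=-9
Event 14 (EXEC): [IRQ0] PC=2: IRET -> resume MAIN at PC=2 (depth now 0)
Event 15 (EXEC): [MAIN] PC=2: INC 4 -> ACC=-5
Event 16 (INT 2): INT 2 arrives: push (MAIN, PC=3), enter IRQ2 at PC=0 (depth now 1)
Event 17 (EXEC): [IRQ2] PC=0: DEC 1 -> ACC=-6
Event 18 (EXEC): [IRQ2] PC=1: INC 2 -> ACC=-4
Event 19 (EXEC): [IRQ2] PC=2: INC 4 -> ACC=0
Event 20 (EXEC): [IRQ2] PC=3: IRET -> resume MAIN at PC=3 (depth now 0)
Event 21 (EXEC): [MAIN] PC=3: INC 1 -> ACC=1
Event 22 (INT 1): INT 1 arrives: push (MAIN, PC=4), enter IRQ1 at PC=0 (depth now 1)
Event 23 (EXEC): [IRQ1] PC=0: DEC 3 -> ACC=-2
Event 24 (EXEC): [IRQ1] PC=1: INC 2 -> ACC=0
Event 25 (EXEC): [IRQ1] PC=2: IRET -> resume MAIN at PC=4 (depth now 0)
Event 26 (EXEC): [MAIN] PC=4: DEC 3 -> ACC=-3
Event 27 (EXEC): [MAIN] PC=5: INC 2 -> ACC=-1
Event 28 (EXEC): [MAIN] PC=6: INC 5 -> ACC=4
Event 29 (EXEC): [MAIN] PC=7: HALT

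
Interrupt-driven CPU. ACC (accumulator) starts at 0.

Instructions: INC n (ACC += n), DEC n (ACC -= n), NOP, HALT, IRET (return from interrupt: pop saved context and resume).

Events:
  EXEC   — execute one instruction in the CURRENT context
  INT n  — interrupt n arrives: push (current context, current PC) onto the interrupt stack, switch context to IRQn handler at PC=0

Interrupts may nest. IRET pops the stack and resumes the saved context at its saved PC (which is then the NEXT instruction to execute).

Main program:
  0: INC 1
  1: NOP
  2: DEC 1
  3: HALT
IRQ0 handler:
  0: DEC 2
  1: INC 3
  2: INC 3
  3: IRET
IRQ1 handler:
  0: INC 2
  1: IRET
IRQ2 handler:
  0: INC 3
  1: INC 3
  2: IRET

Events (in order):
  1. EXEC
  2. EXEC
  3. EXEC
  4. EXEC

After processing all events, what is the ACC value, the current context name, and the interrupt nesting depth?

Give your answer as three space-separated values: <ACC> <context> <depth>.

Answer: 0 MAIN 0

Derivation:
Event 1 (EXEC): [MAIN] PC=0: INC 1 -> ACC=1
Event 2 (EXEC): [MAIN] PC=1: NOP
Event 3 (EXEC): [MAIN] PC=2: DEC 1 -> ACC=0
Event 4 (EXEC): [MAIN] PC=3: HALT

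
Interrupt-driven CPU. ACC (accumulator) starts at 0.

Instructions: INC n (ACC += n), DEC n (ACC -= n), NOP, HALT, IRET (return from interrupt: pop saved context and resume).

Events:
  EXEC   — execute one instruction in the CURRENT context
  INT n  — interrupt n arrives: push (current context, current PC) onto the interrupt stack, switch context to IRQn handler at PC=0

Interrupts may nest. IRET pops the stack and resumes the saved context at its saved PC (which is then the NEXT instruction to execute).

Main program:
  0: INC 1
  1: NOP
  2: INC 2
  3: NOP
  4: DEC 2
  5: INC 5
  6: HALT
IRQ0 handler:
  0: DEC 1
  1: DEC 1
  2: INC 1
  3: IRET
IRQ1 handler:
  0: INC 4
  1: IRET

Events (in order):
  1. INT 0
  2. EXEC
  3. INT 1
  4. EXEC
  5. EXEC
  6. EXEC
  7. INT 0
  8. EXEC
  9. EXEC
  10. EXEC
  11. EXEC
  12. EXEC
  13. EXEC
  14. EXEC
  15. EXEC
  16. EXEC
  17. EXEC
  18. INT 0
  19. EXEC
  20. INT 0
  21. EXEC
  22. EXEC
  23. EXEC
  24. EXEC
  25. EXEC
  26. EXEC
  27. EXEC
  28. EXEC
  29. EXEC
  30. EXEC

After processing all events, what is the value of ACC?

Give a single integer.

Answer: 6

Derivation:
Event 1 (INT 0): INT 0 arrives: push (MAIN, PC=0), enter IRQ0 at PC=0 (depth now 1)
Event 2 (EXEC): [IRQ0] PC=0: DEC 1 -> ACC=-1
Event 3 (INT 1): INT 1 arrives: push (IRQ0, PC=1), enter IRQ1 at PC=0 (depth now 2)
Event 4 (EXEC): [IRQ1] PC=0: INC 4 -> ACC=3
Event 5 (EXEC): [IRQ1] PC=1: IRET -> resume IRQ0 at PC=1 (depth now 1)
Event 6 (EXEC): [IRQ0] PC=1: DEC 1 -> ACC=2
Event 7 (INT 0): INT 0 arrives: push (IRQ0, PC=2), enter IRQ0 at PC=0 (depth now 2)
Event 8 (EXEC): [IRQ0] PC=0: DEC 1 -> ACC=1
Event 9 (EXEC): [IRQ0] PC=1: DEC 1 -> ACC=0
Event 10 (EXEC): [IRQ0] PC=2: INC 1 -> ACC=1
Event 11 (EXEC): [IRQ0] PC=3: IRET -> resume IRQ0 at PC=2 (depth now 1)
Event 12 (EXEC): [IRQ0] PC=2: INC 1 -> ACC=2
Event 13 (EXEC): [IRQ0] PC=3: IRET -> resume MAIN at PC=0 (depth now 0)
Event 14 (EXEC): [MAIN] PC=0: INC 1 -> ACC=3
Event 15 (EXEC): [MAIN] PC=1: NOP
Event 16 (EXEC): [MAIN] PC=2: INC 2 -> ACC=5
Event 17 (EXEC): [MAIN] PC=3: NOP
Event 18 (INT 0): INT 0 arrives: push (MAIN, PC=4), enter IRQ0 at PC=0 (depth now 1)
Event 19 (EXEC): [IRQ0] PC=0: DEC 1 -> ACC=4
Event 20 (INT 0): INT 0 arrives: push (IRQ0, PC=1), enter IRQ0 at PC=0 (depth now 2)
Event 21 (EXEC): [IRQ0] PC=0: DEC 1 -> ACC=3
Event 22 (EXEC): [IRQ0] PC=1: DEC 1 -> ACC=2
Event 23 (EXEC): [IRQ0] PC=2: INC 1 -> ACC=3
Event 24 (EXEC): [IRQ0] PC=3: IRET -> resume IRQ0 at PC=1 (depth now 1)
Event 25 (EXEC): [IRQ0] PC=1: DEC 1 -> ACC=2
Event 26 (EXEC): [IRQ0] PC=2: INC 1 -> ACC=3
Event 27 (EXEC): [IRQ0] PC=3: IRET -> resume MAIN at PC=4 (depth now 0)
Event 28 (EXEC): [MAIN] PC=4: DEC 2 -> ACC=1
Event 29 (EXEC): [MAIN] PC=5: INC 5 -> ACC=6
Event 30 (EXEC): [MAIN] PC=6: HALT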